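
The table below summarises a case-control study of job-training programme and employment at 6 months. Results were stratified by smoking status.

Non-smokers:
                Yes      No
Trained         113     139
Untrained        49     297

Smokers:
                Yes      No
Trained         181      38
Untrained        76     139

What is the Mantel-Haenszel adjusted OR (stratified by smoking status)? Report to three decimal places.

OR_MH = Σ(aᵢdᵢ/nᵢ) / Σ(bᵢcᵢ/nᵢ), where nᵢ is the stratum total.
Stratum 1 (Non-smokers): n = 598; a·d/n = 113·297/598 = 56.1221; b·c/n = 139·49/598 = 11.3896
Stratum 2 (Smokers): n = 434; a·d/n = 181·139/434 = 57.9700; b·c/n = 38·76/434 = 6.6544
OR_MH = (56.1221 + 57.9700) / (11.3896 + 6.6544) = 114.0921 / 18.0440 = 6.32299

6.323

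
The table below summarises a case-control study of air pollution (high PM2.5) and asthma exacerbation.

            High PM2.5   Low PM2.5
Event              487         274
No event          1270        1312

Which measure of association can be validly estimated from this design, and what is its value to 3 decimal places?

Reading the table with exposure as columns: a = 487 (High PM2.5, case), b = 1270 (High PM2.5, non-case), c = 274 (Low PM2.5, case), d = 1312.
This is a case-control study: participants were sampled on outcome status, so risks in the source population cannot be estimated directly — relative risk is not valid here. The odds ratio is the appropriate measure.
OR = (a·d)/(b·c) = (487 × 1312) / (1270 × 274) = 638944 / 347980 = 1.83615

1.836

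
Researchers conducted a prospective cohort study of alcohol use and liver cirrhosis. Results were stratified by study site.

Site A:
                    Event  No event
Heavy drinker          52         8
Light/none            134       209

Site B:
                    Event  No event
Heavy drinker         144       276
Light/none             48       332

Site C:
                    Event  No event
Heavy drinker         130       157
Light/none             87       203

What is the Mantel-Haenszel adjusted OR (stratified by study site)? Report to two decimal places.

3.09

OR_MH = Σ(aᵢdᵢ/nᵢ) / Σ(bᵢcᵢ/nᵢ), where nᵢ is the stratum total.
Stratum 1 (Site A): n = 403; a·d/n = 52·209/403 = 26.9677; b·c/n = 8·134/403 = 2.6600
Stratum 2 (Site B): n = 800; a·d/n = 144·332/800 = 59.7600; b·c/n = 276·48/800 = 16.5600
Stratum 3 (Site C): n = 577; a·d/n = 130·203/577 = 45.7366; b·c/n = 157·87/577 = 23.6724
OR_MH = (26.9677 + 59.7600 + 45.7366) / (2.6600 + 16.5600 + 23.6724) = 132.4643 / 42.8925 = 3.08829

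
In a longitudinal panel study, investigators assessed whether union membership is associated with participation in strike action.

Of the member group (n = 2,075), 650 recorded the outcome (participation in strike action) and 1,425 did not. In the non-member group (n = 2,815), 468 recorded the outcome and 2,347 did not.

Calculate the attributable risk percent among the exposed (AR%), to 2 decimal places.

From the description: a = 650, b = 1425, c = 468, d = 2347.
Risk in exposed = 650/2075 = 0.31325; risk in unexposed = 468/2815 = 0.16625.
RR = 0.31325/0.16625 = 1.88420
AR% = (RR − 1)/RR × 100 = (1.88420 − 1)/1.88420 × 100 = 46.9272%

46.93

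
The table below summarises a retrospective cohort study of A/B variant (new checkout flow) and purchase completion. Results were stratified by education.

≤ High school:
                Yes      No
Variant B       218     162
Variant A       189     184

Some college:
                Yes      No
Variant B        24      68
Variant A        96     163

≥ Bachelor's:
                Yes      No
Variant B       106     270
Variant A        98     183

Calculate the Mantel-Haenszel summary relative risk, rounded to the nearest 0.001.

RR_MH = Σ(aᵢ·n₀ᵢ/nᵢ) / Σ(cᵢ·n₁ᵢ/nᵢ), with n₁ᵢ = aᵢ+bᵢ (exposed), n₀ᵢ = cᵢ+dᵢ (unexposed), nᵢ = n₁ᵢ+n₀ᵢ.
Stratum 1 (≤ High school): n₁ = 380, n₀ = 373, n = 753; a·n₀/n = 218·373/753 = 107.9867; c·n₁/n = 189·380/753 = 95.3785
Stratum 2 (Some college): n₁ = 92, n₀ = 259, n = 351; a·n₀/n = 24·259/351 = 17.7094; c·n₁/n = 96·92/351 = 25.1624
Stratum 3 (≥ Bachelor's): n₁ = 376, n₀ = 281, n = 657; a·n₀/n = 106·281/657 = 45.3364; c·n₁/n = 98·376/657 = 56.0852
RR_MH = (107.9867 + 17.7094 + 45.3364) / (95.3785 + 25.1624 + 56.0852) = 171.0325 / 176.6261 = 0.96833

0.968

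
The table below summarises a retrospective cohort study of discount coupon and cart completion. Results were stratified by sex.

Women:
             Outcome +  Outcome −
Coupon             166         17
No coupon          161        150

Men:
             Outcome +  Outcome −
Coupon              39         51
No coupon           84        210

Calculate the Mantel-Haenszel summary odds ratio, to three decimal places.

OR_MH = Σ(aᵢdᵢ/nᵢ) / Σ(bᵢcᵢ/nᵢ), where nᵢ is the stratum total.
Stratum 1 (Women): n = 494; a·d/n = 166·150/494 = 50.4049; b·c/n = 17·161/494 = 5.5405
Stratum 2 (Men): n = 384; a·d/n = 39·210/384 = 21.3281; b·c/n = 51·84/384 = 11.1562
OR_MH = (50.4049 + 21.3281) / (5.5405 + 11.1562) = 71.7330 / 16.6967 = 4.29623

4.296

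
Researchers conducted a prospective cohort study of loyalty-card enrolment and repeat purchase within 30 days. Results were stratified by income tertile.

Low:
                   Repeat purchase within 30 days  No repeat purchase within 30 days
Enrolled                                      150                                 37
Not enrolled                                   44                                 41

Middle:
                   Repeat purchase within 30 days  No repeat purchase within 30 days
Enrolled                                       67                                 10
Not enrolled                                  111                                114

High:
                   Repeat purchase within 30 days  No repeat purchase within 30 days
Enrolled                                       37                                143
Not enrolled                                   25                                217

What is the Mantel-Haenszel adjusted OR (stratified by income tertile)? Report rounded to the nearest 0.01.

3.69

OR_MH = Σ(aᵢdᵢ/nᵢ) / Σ(bᵢcᵢ/nᵢ), where nᵢ is the stratum total.
Stratum 1 (Low): n = 272; a·d/n = 150·41/272 = 22.6103; b·c/n = 37·44/272 = 5.9853
Stratum 2 (Middle): n = 302; a·d/n = 67·114/302 = 25.2914; b·c/n = 10·111/302 = 3.6755
Stratum 3 (High): n = 422; a·d/n = 37·217/422 = 19.0261; b·c/n = 143·25/422 = 8.4716
OR_MH = (22.6103 + 25.2914 + 19.0261) / (5.9853 + 3.6755 + 8.4716) = 66.9278 / 18.1324 = 3.69107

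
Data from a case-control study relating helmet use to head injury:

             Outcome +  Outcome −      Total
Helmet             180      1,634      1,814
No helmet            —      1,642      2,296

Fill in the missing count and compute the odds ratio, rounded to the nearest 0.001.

0.277

The missing cell is in the unexposed row: 2296 − 1642 = 654.
So a = 180, b = 1634, c = 654, d = 1642.
OR = (a·d)/(b·c) = (180 × 1642) / (1634 × 654) = 295560 / 1068636 = 0.27658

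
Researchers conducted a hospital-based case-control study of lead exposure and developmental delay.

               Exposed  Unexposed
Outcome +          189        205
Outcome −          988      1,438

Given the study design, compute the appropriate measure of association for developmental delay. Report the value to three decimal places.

1.342

Reading the table with exposure as columns: a = 189 (Exposed, case), b = 988 (Exposed, non-case), c = 205 (Unexposed, case), d = 1438.
This is a hospital-based case-control study: participants were sampled on outcome status, so risks in the source population cannot be estimated directly — relative risk is not valid here. The odds ratio is the appropriate measure.
OR = (a·d)/(b·c) = (189 × 1438) / (988 × 205) = 271782 / 202540 = 1.34187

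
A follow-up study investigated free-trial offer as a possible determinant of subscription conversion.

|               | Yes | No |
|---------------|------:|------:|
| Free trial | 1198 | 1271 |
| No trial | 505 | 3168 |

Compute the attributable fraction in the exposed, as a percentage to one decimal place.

Cells: a = 1198, b = 1271, c = 505, d = 3168.
Risk in exposed = 1198/2469 = 0.48522; risk in unexposed = 505/3673 = 0.13749.
RR = 0.48522/0.13749 = 3.52911
AR% = (RR − 1)/RR × 100 = (3.52911 − 1)/3.52911 × 100 = 71.6642%

71.7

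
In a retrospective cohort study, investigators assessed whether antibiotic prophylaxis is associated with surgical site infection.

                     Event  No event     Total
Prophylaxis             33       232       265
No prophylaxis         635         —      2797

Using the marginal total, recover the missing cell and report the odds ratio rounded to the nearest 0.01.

The missing cell is in the unexposed row: 2797 − 635 = 2162.
So a = 33, b = 232, c = 635, d = 2162.
OR = (a·d)/(b·c) = (33 × 2162) / (232 × 635) = 71346 / 147320 = 0.48429

0.48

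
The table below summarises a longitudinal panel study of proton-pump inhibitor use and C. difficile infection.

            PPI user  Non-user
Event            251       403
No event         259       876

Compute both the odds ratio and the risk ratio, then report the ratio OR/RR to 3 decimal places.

1.349

Reading the table with exposure as columns: a = 251 (PPI user, case), b = 259 (PPI user, non-case), c = 403 (Non-user, case), d = 876.
OR = (251·876)/(259·403) = 219876/104377 = 2.10656
Risk in exposed = 251/510 = 0.49216; risk in unexposed = 403/1279 = 0.31509; RR = 1.56196
OR/RR = 2.10656 / 1.56196 = 1.34866
The outcome is not rare, so the OR lies further from 1 than the RR.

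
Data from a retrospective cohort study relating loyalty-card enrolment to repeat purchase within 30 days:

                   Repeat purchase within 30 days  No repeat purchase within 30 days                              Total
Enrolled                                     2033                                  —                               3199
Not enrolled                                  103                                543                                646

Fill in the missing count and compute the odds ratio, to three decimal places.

9.192

The missing cell is in the exposed row: 3199 − 2033 = 1166.
So a = 2033, b = 1166, c = 103, d = 543.
OR = (a·d)/(b·c) = (2033 × 543) / (1166 × 103) = 1103919 / 120098 = 9.19182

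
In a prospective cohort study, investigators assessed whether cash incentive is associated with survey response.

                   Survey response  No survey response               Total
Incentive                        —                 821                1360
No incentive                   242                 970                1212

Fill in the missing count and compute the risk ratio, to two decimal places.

1.98

The missing cell is in the exposed row: 1360 − 821 = 539.
So a = 539, b = 821, c = 242, d = 970.
RR = [a/(a+b)] / [c/(c+d)] = (539/1360) / (242/1212) = 0.39632/0.19967 = 1.98489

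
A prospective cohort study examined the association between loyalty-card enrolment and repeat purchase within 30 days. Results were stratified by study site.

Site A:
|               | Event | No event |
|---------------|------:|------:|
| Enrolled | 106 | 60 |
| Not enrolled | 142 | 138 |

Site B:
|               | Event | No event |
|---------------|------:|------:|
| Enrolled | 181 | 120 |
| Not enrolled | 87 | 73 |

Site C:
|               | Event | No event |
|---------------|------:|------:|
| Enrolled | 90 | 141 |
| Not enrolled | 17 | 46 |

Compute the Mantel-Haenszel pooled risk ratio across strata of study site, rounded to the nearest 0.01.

1.21

RR_MH = Σ(aᵢ·n₀ᵢ/nᵢ) / Σ(cᵢ·n₁ᵢ/nᵢ), with n₁ᵢ = aᵢ+bᵢ (exposed), n₀ᵢ = cᵢ+dᵢ (unexposed), nᵢ = n₁ᵢ+n₀ᵢ.
Stratum 1 (Site A): n₁ = 166, n₀ = 280, n = 446; a·n₀/n = 106·280/446 = 66.5471; c·n₁/n = 142·166/446 = 52.8520
Stratum 2 (Site B): n₁ = 301, n₀ = 160, n = 461; a·n₀/n = 181·160/461 = 62.8200; c·n₁/n = 87·301/461 = 56.8048
Stratum 3 (Site C): n₁ = 231, n₀ = 63, n = 294; a·n₀/n = 90·63/294 = 19.2857; c·n₁/n = 17·231/294 = 13.3571
RR_MH = (66.5471 + 62.8200 + 19.2857) / (52.8520 + 56.8048 + 13.3571) = 148.6528 / 123.0139 = 1.20842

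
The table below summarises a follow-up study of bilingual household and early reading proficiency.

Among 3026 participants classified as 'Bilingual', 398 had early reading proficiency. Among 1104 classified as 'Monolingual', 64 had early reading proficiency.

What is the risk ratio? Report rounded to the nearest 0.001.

2.269

From the description: a = 398, b = 2628, c = 64, d = 1040.
Risk in exposed = 398/3026 = 0.13153; risk in unexposed = 64/1104 = 0.05797.
RR = 0.13153 / 0.05797 = 2.26884
The risk among the exposed is 2.27 times that among the unexposed.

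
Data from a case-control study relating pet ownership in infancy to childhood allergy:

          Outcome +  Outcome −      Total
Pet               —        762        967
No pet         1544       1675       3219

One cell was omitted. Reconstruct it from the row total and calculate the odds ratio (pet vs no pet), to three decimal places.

The missing cell is in the exposed row: 967 − 762 = 205.
So a = 205, b = 762, c = 1544, d = 1675.
OR = (a·d)/(b·c) = (205 × 1675) / (762 × 1544) = 343375 / 1176528 = 0.29185

0.292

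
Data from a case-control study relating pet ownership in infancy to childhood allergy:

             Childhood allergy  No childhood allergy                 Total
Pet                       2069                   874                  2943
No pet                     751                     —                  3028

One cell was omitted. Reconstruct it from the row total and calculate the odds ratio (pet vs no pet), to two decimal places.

The missing cell is in the unexposed row: 3028 − 751 = 2277.
So a = 2069, b = 874, c = 751, d = 2277.
OR = (a·d)/(b·c) = (2069 × 2277) / (874 × 751) = 4711113 / 656374 = 7.17748

7.18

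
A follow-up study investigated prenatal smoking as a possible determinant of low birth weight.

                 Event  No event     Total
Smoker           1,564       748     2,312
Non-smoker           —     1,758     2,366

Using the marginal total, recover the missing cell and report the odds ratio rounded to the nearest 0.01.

The missing cell is in the unexposed row: 2366 − 1758 = 608.
So a = 1564, b = 748, c = 608, d = 1758.
OR = (a·d)/(b·c) = (1564 × 1758) / (748 × 608) = 2749512 / 454784 = 6.04575

6.05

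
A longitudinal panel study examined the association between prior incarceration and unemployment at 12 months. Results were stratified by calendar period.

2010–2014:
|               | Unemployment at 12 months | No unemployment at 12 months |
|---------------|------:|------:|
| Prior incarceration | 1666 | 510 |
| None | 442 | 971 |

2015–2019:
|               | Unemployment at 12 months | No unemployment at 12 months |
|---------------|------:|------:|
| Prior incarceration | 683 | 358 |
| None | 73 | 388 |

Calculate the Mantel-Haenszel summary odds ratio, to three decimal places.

7.819

OR_MH = Σ(aᵢdᵢ/nᵢ) / Σ(bᵢcᵢ/nᵢ), where nᵢ is the stratum total.
Stratum 1 (2010–2014): n = 3589; a·d/n = 1666·971/3589 = 450.7345; b·c/n = 510·442/3589 = 62.8086
Stratum 2 (2015–2019): n = 1502; a·d/n = 683·388/1502 = 176.4341; b·c/n = 358·73/1502 = 17.3995
OR_MH = (450.7345 + 176.4341) / (62.8086 + 17.3995) = 627.1686 / 80.2080 = 7.81927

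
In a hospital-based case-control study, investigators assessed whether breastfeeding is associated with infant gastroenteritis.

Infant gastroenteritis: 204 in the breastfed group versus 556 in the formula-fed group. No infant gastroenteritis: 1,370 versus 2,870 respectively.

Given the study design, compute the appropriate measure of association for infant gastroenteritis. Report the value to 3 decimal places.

From the description: a = 204, b = 1370, c = 556, d = 2870.
This is a hospital-based case-control study: participants were sampled on outcome status, so risks in the source population cannot be estimated directly — relative risk is not valid here. The odds ratio is the appropriate measure.
OR = (a·d)/(b·c) = (204 × 2870) / (1370 × 556) = 585480 / 761720 = 0.76863

0.769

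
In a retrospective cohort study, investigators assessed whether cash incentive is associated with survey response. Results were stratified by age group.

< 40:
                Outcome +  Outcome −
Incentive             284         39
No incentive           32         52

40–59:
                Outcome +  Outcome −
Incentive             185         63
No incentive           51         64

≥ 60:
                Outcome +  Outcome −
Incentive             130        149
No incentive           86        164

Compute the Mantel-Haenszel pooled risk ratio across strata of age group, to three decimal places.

RR_MH = Σ(aᵢ·n₀ᵢ/nᵢ) / Σ(cᵢ·n₁ᵢ/nᵢ), with n₁ᵢ = aᵢ+bᵢ (exposed), n₀ᵢ = cᵢ+dᵢ (unexposed), nᵢ = n₁ᵢ+n₀ᵢ.
Stratum 1 (< 40): n₁ = 323, n₀ = 84, n = 407; a·n₀/n = 284·84/407 = 58.6143; c·n₁/n = 32·323/407 = 25.3956
Stratum 2 (40–59): n₁ = 248, n₀ = 115, n = 363; a·n₀/n = 185·115/363 = 58.6088; c·n₁/n = 51·248/363 = 34.8430
Stratum 3 (≥ 60): n₁ = 279, n₀ = 250, n = 529; a·n₀/n = 130·250/529 = 61.4367; c·n₁/n = 86·279/529 = 45.3573
RR_MH = (58.6143 + 58.6088 + 61.4367) / (25.3956 + 34.8430 + 45.3573) = 178.6597 / 105.5958 = 1.69192

1.692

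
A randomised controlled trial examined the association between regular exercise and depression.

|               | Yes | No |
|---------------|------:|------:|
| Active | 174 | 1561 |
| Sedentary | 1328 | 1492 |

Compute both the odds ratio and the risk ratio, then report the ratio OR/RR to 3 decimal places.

0.588

Cells: a = 174, b = 1561, c = 1328, d = 1492.
OR = (174·1492)/(1561·1328) = 259608/2073008 = 0.12523
Risk in exposed = 174/1735 = 0.10029; risk in unexposed = 1328/2820 = 0.47092; RR = 0.21296
OR/RR = 0.12523 / 0.21296 = 0.58805
The outcome is not rare, so the OR lies further from 1 than the RR.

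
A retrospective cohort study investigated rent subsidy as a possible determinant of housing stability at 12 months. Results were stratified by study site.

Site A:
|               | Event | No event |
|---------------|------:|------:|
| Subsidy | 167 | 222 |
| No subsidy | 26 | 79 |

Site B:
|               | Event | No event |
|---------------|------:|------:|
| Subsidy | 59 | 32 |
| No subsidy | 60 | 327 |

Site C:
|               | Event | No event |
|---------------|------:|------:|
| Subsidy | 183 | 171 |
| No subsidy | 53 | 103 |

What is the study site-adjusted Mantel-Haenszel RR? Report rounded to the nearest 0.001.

2.027

RR_MH = Σ(aᵢ·n₀ᵢ/nᵢ) / Σ(cᵢ·n₁ᵢ/nᵢ), with n₁ᵢ = aᵢ+bᵢ (exposed), n₀ᵢ = cᵢ+dᵢ (unexposed), nᵢ = n₁ᵢ+n₀ᵢ.
Stratum 1 (Site A): n₁ = 389, n₀ = 105, n = 494; a·n₀/n = 167·105/494 = 35.4960; c·n₁/n = 26·389/494 = 20.4737
Stratum 2 (Site B): n₁ = 91, n₀ = 387, n = 478; a·n₀/n = 59·387/478 = 47.7678; c·n₁/n = 60·91/478 = 11.4226
Stratum 3 (Site C): n₁ = 354, n₀ = 156, n = 510; a·n₀/n = 183·156/510 = 55.9765; c·n₁/n = 53·354/510 = 36.7882
RR_MH = (35.4960 + 47.7678 + 55.9765) / (20.4737 + 11.4226 + 36.7882) = 139.2402 / 68.6845 = 2.02724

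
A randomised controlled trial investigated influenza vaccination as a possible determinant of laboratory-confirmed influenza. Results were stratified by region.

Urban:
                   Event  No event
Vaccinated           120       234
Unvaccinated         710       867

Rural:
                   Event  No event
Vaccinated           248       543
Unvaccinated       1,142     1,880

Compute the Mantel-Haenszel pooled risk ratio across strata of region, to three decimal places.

RR_MH = Σ(aᵢ·n₀ᵢ/nᵢ) / Σ(cᵢ·n₁ᵢ/nᵢ), with n₁ᵢ = aᵢ+bᵢ (exposed), n₀ᵢ = cᵢ+dᵢ (unexposed), nᵢ = n₁ᵢ+n₀ᵢ.
Stratum 1 (Urban): n₁ = 354, n₀ = 1577, n = 1931; a·n₀/n = 120·1577/1931 = 98.0010; c·n₁/n = 710·354/1931 = 130.1605
Stratum 2 (Rural): n₁ = 791, n₀ = 3022, n = 3813; a·n₀/n = 248·3022/3813 = 196.5528; c·n₁/n = 1142·791/3813 = 236.9058
RR_MH = (98.0010 + 196.5528) / (130.1605 + 236.9058) = 294.5539 / 367.0664 = 0.80245

0.802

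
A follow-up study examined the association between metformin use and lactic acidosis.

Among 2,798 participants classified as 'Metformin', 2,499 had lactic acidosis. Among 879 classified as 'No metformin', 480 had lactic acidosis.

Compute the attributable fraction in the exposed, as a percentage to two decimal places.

38.86

From the description: a = 2499, b = 299, c = 480, d = 399.
Risk in exposed = 2499/2798 = 0.89314; risk in unexposed = 480/879 = 0.54608.
RR = 0.89314/0.54608 = 1.63556
AR% = (RR − 1)/RR × 100 = (1.63556 − 1)/1.63556 × 100 = 38.8588%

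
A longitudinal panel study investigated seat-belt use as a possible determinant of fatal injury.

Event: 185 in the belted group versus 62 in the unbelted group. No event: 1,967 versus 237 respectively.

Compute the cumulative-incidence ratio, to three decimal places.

0.415

From the description: a = 185, b = 1967, c = 62, d = 237.
Risk in exposed = 185/2152 = 0.08597; risk in unexposed = 62/299 = 0.20736.
RR = 0.08597 / 0.20736 = 0.41458
The risk is 59% lower among the exposed than among the unexposed.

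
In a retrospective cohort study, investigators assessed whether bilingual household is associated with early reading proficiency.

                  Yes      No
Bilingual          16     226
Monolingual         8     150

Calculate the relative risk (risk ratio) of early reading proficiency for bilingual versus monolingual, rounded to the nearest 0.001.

Cells: a = 16, b = 226, c = 8, d = 150.
Risk in exposed = 16/242 = 0.06612; risk in unexposed = 8/158 = 0.05063.
RR = 0.06612 / 0.05063 = 1.30579
The risk among the exposed is 1.31 times that among the unexposed.

1.306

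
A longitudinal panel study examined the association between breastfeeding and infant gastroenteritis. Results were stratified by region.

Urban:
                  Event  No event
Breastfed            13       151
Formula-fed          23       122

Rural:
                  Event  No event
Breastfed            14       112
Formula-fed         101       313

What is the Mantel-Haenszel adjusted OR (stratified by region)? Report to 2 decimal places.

0.41

OR_MH = Σ(aᵢdᵢ/nᵢ) / Σ(bᵢcᵢ/nᵢ), where nᵢ is the stratum total.
Stratum 1 (Urban): n = 309; a·d/n = 13·122/309 = 5.1327; b·c/n = 151·23/309 = 11.2395
Stratum 2 (Rural): n = 540; a·d/n = 14·313/540 = 8.1148; b·c/n = 112·101/540 = 20.9481
OR_MH = (5.1327 + 8.1148) / (11.2395 + 20.9481) = 13.2475 / 32.1876 = 0.41157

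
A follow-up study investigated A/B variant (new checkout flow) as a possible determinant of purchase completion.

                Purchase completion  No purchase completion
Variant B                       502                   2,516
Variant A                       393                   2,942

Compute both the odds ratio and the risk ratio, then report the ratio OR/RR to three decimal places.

1.058

Cells: a = 502, b = 2516, c = 393, d = 2942.
OR = (502·2942)/(2516·393) = 1476884/988788 = 1.49363
Risk in exposed = 502/3018 = 0.16634; risk in unexposed = 393/3335 = 0.11784; RR = 1.41152
OR/RR = 1.49363 / 1.41152 = 1.05817
The outcome is not rare, so the OR lies further from 1 than the RR.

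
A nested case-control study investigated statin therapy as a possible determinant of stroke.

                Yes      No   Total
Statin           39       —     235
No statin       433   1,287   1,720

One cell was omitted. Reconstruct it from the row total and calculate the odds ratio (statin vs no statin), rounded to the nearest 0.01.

The missing cell is in the exposed row: 235 − 39 = 196.
So a = 39, b = 196, c = 433, d = 1287.
OR = (a·d)/(b·c) = (39 × 1287) / (196 × 433) = 50193 / 84868 = 0.59142

0.59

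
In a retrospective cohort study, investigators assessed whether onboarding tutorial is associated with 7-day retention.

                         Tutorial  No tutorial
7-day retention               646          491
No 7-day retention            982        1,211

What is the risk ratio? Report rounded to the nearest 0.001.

1.375

Reading the table with exposure as columns: a = 646 (Tutorial, case), b = 982 (Tutorial, non-case), c = 491 (No tutorial, case), d = 1211.
Risk in exposed = 646/1628 = 0.39681; risk in unexposed = 491/1702 = 0.28848.
RR = 0.39681 / 0.28848 = 1.37549
The risk among the exposed is 1.38 times that among the unexposed.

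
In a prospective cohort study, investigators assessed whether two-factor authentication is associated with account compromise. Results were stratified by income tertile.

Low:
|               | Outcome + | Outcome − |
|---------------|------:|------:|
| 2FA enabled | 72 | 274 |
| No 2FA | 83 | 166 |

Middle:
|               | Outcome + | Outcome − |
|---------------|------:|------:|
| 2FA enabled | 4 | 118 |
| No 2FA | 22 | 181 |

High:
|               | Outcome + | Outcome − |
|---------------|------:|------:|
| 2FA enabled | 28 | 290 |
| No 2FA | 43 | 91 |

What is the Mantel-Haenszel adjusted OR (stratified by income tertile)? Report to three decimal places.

0.379

OR_MH = Σ(aᵢdᵢ/nᵢ) / Σ(bᵢcᵢ/nᵢ), where nᵢ is the stratum total.
Stratum 1 (Low): n = 595; a·d/n = 72·166/595 = 20.0874; b·c/n = 274·83/595 = 38.2218
Stratum 2 (Middle): n = 325; a·d/n = 4·181/325 = 2.2277; b·c/n = 118·22/325 = 7.9877
Stratum 3 (High): n = 452; a·d/n = 28·91/452 = 5.6372; b·c/n = 290·43/452 = 27.5885
OR_MH = (20.0874 + 2.2277 + 5.6372) / (38.2218 + 7.9877 + 27.5885) = 27.9523 / 73.7980 = 0.37877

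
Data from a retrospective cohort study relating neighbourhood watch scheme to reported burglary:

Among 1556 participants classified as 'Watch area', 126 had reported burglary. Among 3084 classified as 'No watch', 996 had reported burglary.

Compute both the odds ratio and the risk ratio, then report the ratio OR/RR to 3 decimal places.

0.737

From the description: a = 126, b = 1430, c = 996, d = 2088.
OR = (126·2088)/(1430·996) = 263088/1424280 = 0.18472
Risk in exposed = 126/1556 = 0.08098; risk in unexposed = 996/3084 = 0.32296; RR = 0.25074
OR/RR = 0.18472 / 0.25074 = 0.73670
The outcome is not rare, so the OR lies further from 1 than the RR.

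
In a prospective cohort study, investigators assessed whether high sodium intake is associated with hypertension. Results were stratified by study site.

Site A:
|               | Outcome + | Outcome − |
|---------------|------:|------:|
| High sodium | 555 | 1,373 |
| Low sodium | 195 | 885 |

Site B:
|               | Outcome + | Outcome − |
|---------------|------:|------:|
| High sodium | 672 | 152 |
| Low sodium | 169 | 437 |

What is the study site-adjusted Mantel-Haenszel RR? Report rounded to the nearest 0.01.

2.18

RR_MH = Σ(aᵢ·n₀ᵢ/nᵢ) / Σ(cᵢ·n₁ᵢ/nᵢ), with n₁ᵢ = aᵢ+bᵢ (exposed), n₀ᵢ = cᵢ+dᵢ (unexposed), nᵢ = n₁ᵢ+n₀ᵢ.
Stratum 1 (Site A): n₁ = 1928, n₀ = 1080, n = 3008; a·n₀/n = 555·1080/3008 = 199.2686; c·n₁/n = 195·1928/3008 = 124.9867
Stratum 2 (Site B): n₁ = 824, n₀ = 606, n = 1430; a·n₀/n = 672·606/1430 = 284.7776; c·n₁/n = 169·824/1430 = 97.3818
RR_MH = (199.2686 + 284.7776) / (124.9867 + 97.3818) = 484.0462 / 222.3685 = 2.17678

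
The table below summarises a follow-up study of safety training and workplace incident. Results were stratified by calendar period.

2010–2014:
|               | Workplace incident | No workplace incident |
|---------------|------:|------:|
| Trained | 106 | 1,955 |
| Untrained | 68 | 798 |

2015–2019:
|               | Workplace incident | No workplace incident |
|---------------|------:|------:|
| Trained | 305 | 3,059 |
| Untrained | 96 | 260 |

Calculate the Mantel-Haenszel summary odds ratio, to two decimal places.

OR_MH = Σ(aᵢdᵢ/nᵢ) / Σ(bᵢcᵢ/nᵢ), where nᵢ is the stratum total.
Stratum 1 (2010–2014): n = 2927; a·d/n = 106·798/2927 = 28.8992; b·c/n = 1955·68/2927 = 45.4185
Stratum 2 (2015–2019): n = 3720; a·d/n = 305·260/3720 = 21.3172; b·c/n = 3059·96/3720 = 78.9419
OR_MH = (28.8992 + 21.3172) / (45.4185 + 78.9419) = 50.2164 / 124.3605 = 0.40380

0.40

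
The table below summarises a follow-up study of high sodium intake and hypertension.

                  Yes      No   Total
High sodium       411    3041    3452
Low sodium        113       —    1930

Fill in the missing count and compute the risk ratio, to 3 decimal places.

The missing cell is in the unexposed row: 1930 − 113 = 1817.
So a = 411, b = 3041, c = 113, d = 1817.
RR = [a/(a+b)] / [c/(c+d)] = (411/3452) / (113/1930) = 0.11906/0.05855 = 2.03353

2.034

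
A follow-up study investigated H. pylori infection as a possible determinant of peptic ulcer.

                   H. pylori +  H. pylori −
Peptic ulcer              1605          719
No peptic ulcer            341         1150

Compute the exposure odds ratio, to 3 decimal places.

Reading the table with exposure as columns: a = 1605 (H. pylori +, case), b = 341 (H. pylori +, non-case), c = 719 (H. pylori −, case), d = 1150.
OR = (a·d)/(b·c) = (1605 × 1150) / (341 × 719) = 1845750 / 245179 = 7.52817
The odds of peptic ulcer are about 7.53 times as high in the h. pylori + group.

7.528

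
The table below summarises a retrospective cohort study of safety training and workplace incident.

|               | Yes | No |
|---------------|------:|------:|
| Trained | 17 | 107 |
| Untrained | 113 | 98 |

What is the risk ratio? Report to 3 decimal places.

0.256

Cells: a = 17, b = 107, c = 113, d = 98.
Risk in exposed = 17/124 = 0.13710; risk in unexposed = 113/211 = 0.53555.
RR = 0.13710 / 0.53555 = 0.25599
The risk is 74% lower among the exposed than among the unexposed.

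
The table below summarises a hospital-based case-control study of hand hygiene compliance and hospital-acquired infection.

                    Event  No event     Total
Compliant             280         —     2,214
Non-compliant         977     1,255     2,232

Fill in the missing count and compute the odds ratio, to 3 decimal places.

0.186

The missing cell is in the exposed row: 2214 − 280 = 1934.
So a = 280, b = 1934, c = 977, d = 1255.
OR = (a·d)/(b·c) = (280 × 1255) / (1934 × 977) = 351400 / 1889518 = 0.18597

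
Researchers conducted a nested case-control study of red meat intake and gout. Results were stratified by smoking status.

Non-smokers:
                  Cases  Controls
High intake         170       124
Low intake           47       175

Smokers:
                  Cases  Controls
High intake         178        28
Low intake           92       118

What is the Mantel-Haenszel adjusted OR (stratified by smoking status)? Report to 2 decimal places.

OR_MH = Σ(aᵢdᵢ/nᵢ) / Σ(bᵢcᵢ/nᵢ), where nᵢ is the stratum total.
Stratum 1 (Non-smokers): n = 516; a·d/n = 170·175/516 = 57.6550; b·c/n = 124·47/516 = 11.2946
Stratum 2 (Smokers): n = 416; a·d/n = 178·118/416 = 50.4904; b·c/n = 28·92/416 = 6.1923
OR_MH = (57.6550 + 50.4904) / (11.2946 + 6.1923) = 108.1454 / 17.4869 = 6.18437

6.18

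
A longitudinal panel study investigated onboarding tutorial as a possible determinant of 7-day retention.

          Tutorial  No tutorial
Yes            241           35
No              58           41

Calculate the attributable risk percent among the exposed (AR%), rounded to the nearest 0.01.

Reading the table with exposure as columns: a = 241 (Tutorial, case), b = 58 (Tutorial, non-case), c = 35 (No tutorial, case), d = 41.
Risk in exposed = 241/299 = 0.80602; risk in unexposed = 35/76 = 0.46053.
RR = 0.80602/0.46053 = 1.75022
AR% = (RR − 1)/RR × 100 = (1.75022 − 1)/1.75022 × 100 = 42.8642%

42.86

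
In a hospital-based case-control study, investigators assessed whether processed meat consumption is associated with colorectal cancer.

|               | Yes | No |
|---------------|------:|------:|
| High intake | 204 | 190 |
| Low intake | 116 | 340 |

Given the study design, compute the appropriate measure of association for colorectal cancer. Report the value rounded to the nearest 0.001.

3.147

Cells: a = 204, b = 190, c = 116, d = 340.
This is a hospital-based case-control study: participants were sampled on outcome status, so risks in the source population cannot be estimated directly — relative risk is not valid here. The odds ratio is the appropriate measure.
OR = (a·d)/(b·c) = (204 × 340) / (190 × 116) = 69360 / 22040 = 3.14701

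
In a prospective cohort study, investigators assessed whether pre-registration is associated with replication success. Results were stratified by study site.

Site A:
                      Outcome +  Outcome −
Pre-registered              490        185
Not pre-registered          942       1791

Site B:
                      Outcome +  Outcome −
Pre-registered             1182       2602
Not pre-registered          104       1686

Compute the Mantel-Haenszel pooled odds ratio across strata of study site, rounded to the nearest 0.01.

6.17

OR_MH = Σ(aᵢdᵢ/nᵢ) / Σ(bᵢcᵢ/nᵢ), where nᵢ is the stratum total.
Stratum 1 (Site A): n = 3408; a·d/n = 490·1791/3408 = 257.5088; b·c/n = 185·942/3408 = 51.1356
Stratum 2 (Site B): n = 5574; a·d/n = 1182·1686/5574 = 357.5264; b·c/n = 2602·104/5574 = 48.5483
OR_MH = (257.5088 + 357.5264) / (51.1356 + 48.5483) = 615.0352 / 99.6838 = 6.16986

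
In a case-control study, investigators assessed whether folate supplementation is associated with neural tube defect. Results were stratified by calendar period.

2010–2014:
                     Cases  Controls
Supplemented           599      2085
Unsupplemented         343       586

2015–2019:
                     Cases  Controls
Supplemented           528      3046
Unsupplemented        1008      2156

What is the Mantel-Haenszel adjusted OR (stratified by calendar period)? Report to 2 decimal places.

OR_MH = Σ(aᵢdᵢ/nᵢ) / Σ(bᵢcᵢ/nᵢ), where nᵢ is the stratum total.
Stratum 1 (2010–2014): n = 3613; a·d/n = 599·586/3613 = 97.1531; b·c/n = 2085·343/3613 = 197.9394
Stratum 2 (2015–2019): n = 6738; a·d/n = 528·2156/6738 = 168.9475; b·c/n = 3046·1008/6738 = 455.6794
OR_MH = (97.1531 + 168.9475) / (197.9394 + 455.6794) = 266.1005 / 653.6188 = 0.40712

0.41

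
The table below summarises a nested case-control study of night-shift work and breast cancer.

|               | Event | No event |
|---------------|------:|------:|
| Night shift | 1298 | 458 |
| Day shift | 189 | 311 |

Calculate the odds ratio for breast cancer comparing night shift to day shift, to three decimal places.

Cells: a = 1298, b = 458, c = 189, d = 311.
OR = (a·d)/(b·c) = (1298 × 311) / (458 × 189) = 403678 / 86562 = 4.66346
The odds of breast cancer are about 4.66 times as high in the night shift group.

4.663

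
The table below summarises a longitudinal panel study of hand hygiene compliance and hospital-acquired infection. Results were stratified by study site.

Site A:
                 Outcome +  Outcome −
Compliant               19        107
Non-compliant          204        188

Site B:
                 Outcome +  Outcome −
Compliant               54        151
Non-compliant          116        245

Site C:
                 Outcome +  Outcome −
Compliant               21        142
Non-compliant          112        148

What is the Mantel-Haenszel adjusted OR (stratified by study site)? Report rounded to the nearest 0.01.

0.34

OR_MH = Σ(aᵢdᵢ/nᵢ) / Σ(bᵢcᵢ/nᵢ), where nᵢ is the stratum total.
Stratum 1 (Site A): n = 518; a·d/n = 19·188/518 = 6.8958; b·c/n = 107·204/518 = 42.1390
Stratum 2 (Site B): n = 566; a·d/n = 54·245/566 = 23.3746; b·c/n = 151·116/566 = 30.9470
Stratum 3 (Site C): n = 423; a·d/n = 21·148/423 = 7.3475; b·c/n = 142·112/423 = 37.5981
OR_MH = (6.8958 + 23.3746 + 7.3475) / (42.1390 + 30.9470 + 37.5981) = 37.6178 / 110.6841 = 0.33987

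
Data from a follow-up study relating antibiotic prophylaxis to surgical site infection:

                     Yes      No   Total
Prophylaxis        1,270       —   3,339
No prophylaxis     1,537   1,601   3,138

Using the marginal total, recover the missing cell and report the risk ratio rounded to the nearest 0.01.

The missing cell is in the exposed row: 3339 − 1270 = 2069.
So a = 1270, b = 2069, c = 1537, d = 1601.
RR = [a/(a+b)] / [c/(c+d)] = (1270/3339) / (1537/3138) = 0.38035/0.48980 = 0.77654

0.78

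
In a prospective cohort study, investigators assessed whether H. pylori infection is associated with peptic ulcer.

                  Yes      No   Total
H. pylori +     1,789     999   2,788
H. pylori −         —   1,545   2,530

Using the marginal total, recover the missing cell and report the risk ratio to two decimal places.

1.65

The missing cell is in the unexposed row: 2530 − 1545 = 985.
So a = 1789, b = 999, c = 985, d = 1545.
RR = [a/(a+b)] / [c/(c+d)] = (1789/2788) / (985/2530) = 0.64168/0.38933 = 1.64817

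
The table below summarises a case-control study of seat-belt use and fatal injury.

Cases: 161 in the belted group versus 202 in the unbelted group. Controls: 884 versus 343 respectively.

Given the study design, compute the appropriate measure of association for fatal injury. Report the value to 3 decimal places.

0.309

From the description: a = 161, b = 884, c = 202, d = 343.
This is a case-control study: participants were sampled on outcome status, so risks in the source population cannot be estimated directly — relative risk is not valid here. The odds ratio is the appropriate measure.
OR = (a·d)/(b·c) = (161 × 343) / (884 × 202) = 55223 / 178568 = 0.30925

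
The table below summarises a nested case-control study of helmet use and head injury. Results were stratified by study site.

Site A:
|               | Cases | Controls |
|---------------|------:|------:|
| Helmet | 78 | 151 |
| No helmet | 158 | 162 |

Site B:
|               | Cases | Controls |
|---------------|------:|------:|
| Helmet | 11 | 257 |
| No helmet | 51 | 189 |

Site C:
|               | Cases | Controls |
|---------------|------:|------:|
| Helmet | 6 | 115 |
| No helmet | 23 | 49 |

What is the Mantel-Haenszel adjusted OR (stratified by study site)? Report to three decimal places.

0.345

OR_MH = Σ(aᵢdᵢ/nᵢ) / Σ(bᵢcᵢ/nᵢ), where nᵢ is the stratum total.
Stratum 1 (Site A): n = 549; a·d/n = 78·162/549 = 23.0164; b·c/n = 151·158/549 = 43.4572
Stratum 2 (Site B): n = 508; a·d/n = 11·189/508 = 4.0925; b·c/n = 257·51/508 = 25.8012
Stratum 3 (Site C): n = 193; a·d/n = 6·49/193 = 1.5233; b·c/n = 115·23/193 = 13.7047
OR_MH = (23.0164 + 4.0925 + 1.5233) / (43.4572 + 25.8012 + 13.7047) = 28.6322 / 82.9630 = 0.34512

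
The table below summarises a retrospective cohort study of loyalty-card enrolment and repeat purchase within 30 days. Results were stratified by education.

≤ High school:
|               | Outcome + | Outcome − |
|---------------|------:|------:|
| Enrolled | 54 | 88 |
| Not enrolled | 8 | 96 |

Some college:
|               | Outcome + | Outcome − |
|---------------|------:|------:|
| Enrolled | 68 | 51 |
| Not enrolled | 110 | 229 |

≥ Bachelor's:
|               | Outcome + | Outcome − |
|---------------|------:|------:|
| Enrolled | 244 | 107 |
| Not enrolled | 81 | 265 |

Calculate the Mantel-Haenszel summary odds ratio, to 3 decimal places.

OR_MH = Σ(aᵢdᵢ/nᵢ) / Σ(bᵢcᵢ/nᵢ), where nᵢ is the stratum total.
Stratum 1 (≤ High school): n = 246; a·d/n = 54·96/246 = 21.0732; b·c/n = 88·8/246 = 2.8618
Stratum 2 (Some college): n = 458; a·d/n = 68·229/458 = 34.0000; b·c/n = 51·110/458 = 12.2489
Stratum 3 (≥ Bachelor's): n = 697; a·d/n = 244·265/697 = 92.7690; b·c/n = 107·81/697 = 12.4347
OR_MH = (21.0732 + 34.0000 + 92.7690) / (2.8618 + 12.2489 + 12.4347) = 147.8422 / 27.5454 = 5.36722

5.367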